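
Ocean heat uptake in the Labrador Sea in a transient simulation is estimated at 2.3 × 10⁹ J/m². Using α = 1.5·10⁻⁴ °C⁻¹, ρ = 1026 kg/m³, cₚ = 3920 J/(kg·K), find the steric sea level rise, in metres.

Δh ≈ 0.0858 m

Δh = αQ/(ρcₚ) = 1.5×10⁻⁴ × 2.3×10⁹ / (1026 × 3920) ≈ 0.08578 m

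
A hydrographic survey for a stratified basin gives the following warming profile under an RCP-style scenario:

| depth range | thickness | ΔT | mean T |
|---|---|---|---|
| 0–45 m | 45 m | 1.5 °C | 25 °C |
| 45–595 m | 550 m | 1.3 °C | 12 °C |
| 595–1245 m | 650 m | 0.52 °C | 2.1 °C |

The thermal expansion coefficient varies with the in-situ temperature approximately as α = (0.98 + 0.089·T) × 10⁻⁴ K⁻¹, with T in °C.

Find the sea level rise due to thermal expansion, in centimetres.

21 cm

Layer 1: α = (0.98 + 0.089×25)×10⁻⁴ = 3.205×10⁻⁴ K⁻¹
Layer 2: α = (0.98 + 0.089×12)×10⁻⁴ = 2.048×10⁻⁴ K⁻¹
Layer 3: α = (0.98 + 0.089×2.1)×10⁻⁴ = 1.1669×10⁻⁴ K⁻¹
0–45 m: 3.205×10⁻⁴ × 45 × 1.5 = 0.02163375 m
Layer 2: 550 × 1.3 × 2.048×10⁻⁴ = 0.146432 m
0.52 × 1.1669×10⁻⁴ × 650 = 0.03944122 m
Δh = 0.02163375 + 0.146432 + 0.03944122 = 0.20750697 m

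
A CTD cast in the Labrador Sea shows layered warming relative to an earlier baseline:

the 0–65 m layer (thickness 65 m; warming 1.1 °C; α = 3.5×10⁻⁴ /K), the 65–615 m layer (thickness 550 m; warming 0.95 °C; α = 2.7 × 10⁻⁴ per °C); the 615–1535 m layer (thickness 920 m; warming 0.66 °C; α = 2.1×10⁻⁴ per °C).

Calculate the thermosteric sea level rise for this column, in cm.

65 × 1.1 × 3.5×10⁻⁴ = 0.025025 m
Layer 2: 550 × 0.95 × 2.7×10⁻⁴ = 0.141075 m
Layer 3: 2.1×10⁻⁴ × 920 × 0.66 = 0.127512 m
Δh = 0.025025 + 0.141075 + 0.127512 = 0.293612 m

29 cm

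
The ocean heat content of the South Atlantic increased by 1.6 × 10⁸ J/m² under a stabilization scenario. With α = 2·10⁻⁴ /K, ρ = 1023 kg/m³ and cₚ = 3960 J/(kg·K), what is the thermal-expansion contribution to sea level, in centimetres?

0.79 cm of thermosteric rise

Δh = αQ/(ρcₚ) = 2×10⁻⁴ × 1.6×10⁸ / (1023 × 3960) ≈ 0.0078991 m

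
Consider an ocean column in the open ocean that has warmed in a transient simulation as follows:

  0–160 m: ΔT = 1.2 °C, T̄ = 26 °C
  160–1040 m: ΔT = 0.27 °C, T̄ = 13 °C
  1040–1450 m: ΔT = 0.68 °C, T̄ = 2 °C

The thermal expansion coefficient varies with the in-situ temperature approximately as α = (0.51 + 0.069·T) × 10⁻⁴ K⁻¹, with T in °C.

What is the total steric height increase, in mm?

Layer 1: α = (0.51 + 0.069×26)×10⁻⁴ = 2.304×10⁻⁴ K⁻¹
Layer 2: α = (0.51 + 0.069×13)×10⁻⁴ = 1.407×10⁻⁴ K⁻¹
Layer 3: α = (0.51 + 0.069×2)×10⁻⁴ = 0.648×10⁻⁴ K⁻¹
Layer 1: 2.304×10⁻⁴ × 1.2 × 160 = 0.0442368 m
880 × 0.27 × 1.407×10⁻⁴ = 0.03343032 m
1040–1450 m: 0.648×10⁻⁴ × 410 × 0.68 = 0.01806624 m
Δh = 0.0442368 + 0.03343032 + 0.01806624 = 0.09573336 m

95.7 mm of thermosteric rise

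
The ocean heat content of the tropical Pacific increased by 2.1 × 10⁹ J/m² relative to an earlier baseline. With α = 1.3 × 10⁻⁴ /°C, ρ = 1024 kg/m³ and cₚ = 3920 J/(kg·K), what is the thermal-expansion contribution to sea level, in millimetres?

Δh ≈ 68 mm

Δh = αQ/(ρcₚ) = 1.3×10⁻⁴ × 2.1×10⁹ / (1024 × 3920) ≈ 0.068011 m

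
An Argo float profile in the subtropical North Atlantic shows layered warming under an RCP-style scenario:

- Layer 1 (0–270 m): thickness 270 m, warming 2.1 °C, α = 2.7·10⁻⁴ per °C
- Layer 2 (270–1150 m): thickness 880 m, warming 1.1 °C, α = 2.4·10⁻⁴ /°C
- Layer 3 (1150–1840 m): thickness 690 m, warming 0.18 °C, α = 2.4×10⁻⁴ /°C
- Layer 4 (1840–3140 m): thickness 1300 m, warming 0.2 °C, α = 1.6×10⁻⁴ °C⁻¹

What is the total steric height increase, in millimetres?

0–270 m: 2.1 × 2.7×10⁻⁴ × 270 = 0.15309 m
270–1150 m: 2.4×10⁻⁴ × 880 × 1.1 = 0.23232 m
1150–1840 m: 2.4×10⁻⁴ × 690 × 0.18 = 0.029808 m
0.2 × 1300 × 1.6×10⁻⁴ = 0.04160 m
Δh = 0.15309 + 0.23232 + 0.029808 + 0.04160 = 0.456818 m

460 mm of thermosteric rise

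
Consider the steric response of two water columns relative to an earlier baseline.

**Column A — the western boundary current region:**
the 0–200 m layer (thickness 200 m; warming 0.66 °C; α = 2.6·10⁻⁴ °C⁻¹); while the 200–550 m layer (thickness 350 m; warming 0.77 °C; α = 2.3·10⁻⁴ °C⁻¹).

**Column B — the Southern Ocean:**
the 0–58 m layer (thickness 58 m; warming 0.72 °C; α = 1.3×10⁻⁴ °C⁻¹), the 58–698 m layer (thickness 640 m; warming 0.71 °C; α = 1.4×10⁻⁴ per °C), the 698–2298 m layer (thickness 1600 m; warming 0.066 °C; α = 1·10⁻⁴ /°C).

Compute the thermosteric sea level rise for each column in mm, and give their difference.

A: 96.3 mm; B: 79.6 mm; difference 16.7 mm

A Layer 1: 200 × 0.66 × 2.6×10⁻⁴ = 0.03432 m
A Layer 2: 0.77 × 2.3×10⁻⁴ × 350 = 0.061985 m
A total: 0.096305 m
B 0.72 × 1.3×10⁻⁴ × 58 = 0.0054288 m
B 58–698 m: 640 × 0.71 × 1.4×10⁻⁴ = 0.063616 m
B Layer 3: 0.066 × 1600 × 1×10⁻⁴ = 0.01056 m
B total: 0.0796048 m
Difference: 0.096305 − 0.0796048 = 0.0167002 m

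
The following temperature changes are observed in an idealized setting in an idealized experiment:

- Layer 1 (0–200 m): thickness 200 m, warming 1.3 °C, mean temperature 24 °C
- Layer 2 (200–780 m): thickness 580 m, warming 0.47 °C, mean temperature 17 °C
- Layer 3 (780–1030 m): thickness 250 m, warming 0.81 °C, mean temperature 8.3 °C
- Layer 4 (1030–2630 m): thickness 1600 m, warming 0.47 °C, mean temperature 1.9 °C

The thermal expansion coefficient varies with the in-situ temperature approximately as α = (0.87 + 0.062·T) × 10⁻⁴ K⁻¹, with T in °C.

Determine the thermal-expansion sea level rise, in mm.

Δh ≈ 216 mm

Layer 1: α = (0.87 + 0.062×24)×10⁻⁴ = 2.358×10⁻⁴ K⁻¹
Layer 2: α = (0.87 + 0.062×17)×10⁻⁴ = 1.924×10⁻⁴ K⁻¹
Layer 3: α = (0.87 + 0.062×8.3)×10⁻⁴ = 1.3846×10⁻⁴ K⁻¹
Layer 4: α = (0.87 + 0.062×1.9)×10⁻⁴ = 0.9878×10⁻⁴ K⁻¹
Layer 1: 2.358×10⁻⁴ × 200 × 1.3 = 0.061308 m
200–780 m: 1.924×10⁻⁴ × 0.47 × 580 = 0.05244824 m
1.3846×10⁻⁴ × 250 × 0.81 = 0.02803815 m
1030–2630 m: 1600 × 0.47 × 0.9878×10⁻⁴ = 0.07428256 m
Δh = 0.061308 + 0.05244824 + 0.02803815 + 0.07428256 = 0.21607695 m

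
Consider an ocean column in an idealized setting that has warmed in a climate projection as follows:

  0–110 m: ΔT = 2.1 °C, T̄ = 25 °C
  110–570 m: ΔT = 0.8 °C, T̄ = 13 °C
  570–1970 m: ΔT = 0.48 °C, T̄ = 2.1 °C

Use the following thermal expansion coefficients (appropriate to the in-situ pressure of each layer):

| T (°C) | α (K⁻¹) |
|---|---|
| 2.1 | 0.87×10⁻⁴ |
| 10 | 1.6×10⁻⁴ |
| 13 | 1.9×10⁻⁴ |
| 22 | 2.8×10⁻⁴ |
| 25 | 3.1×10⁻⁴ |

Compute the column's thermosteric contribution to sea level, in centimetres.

Layer 1 at 25 °C → α = 3.1×10⁻⁴ K⁻¹
Layer 2 at 13 °C → α = 1.9×10⁻⁴ K⁻¹
Layer 3 at 2.1 °C → α = 0.87×10⁻⁴ K⁻¹
110 × 2.1 × 3.1×10⁻⁴ = 0.07161 m
Layer 2: 0.8 × 1.9×10⁻⁴ × 460 = 0.06992 m
570–1970 m: 1400 × 0.87×10⁻⁴ × 0.48 = 0.058464 m
Δh = 0.07161 + 0.06992 + 0.058464 = 0.199994 m

Δh = 20.0 cm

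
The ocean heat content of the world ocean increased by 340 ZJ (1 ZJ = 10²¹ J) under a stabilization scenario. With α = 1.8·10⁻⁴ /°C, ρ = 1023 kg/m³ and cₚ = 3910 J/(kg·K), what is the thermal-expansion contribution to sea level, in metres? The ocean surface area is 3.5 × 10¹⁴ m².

about 0.044 m

Per unit area: Q = 340×10²¹ / (3.5×10¹⁴) ≈ 9.714×10⁸ J/m²
Δh = αQ/(ρcₚ) = 1.8×10⁻⁴ × 9.714×10⁸ / (1023 × 3910) ≈ 0.043714 m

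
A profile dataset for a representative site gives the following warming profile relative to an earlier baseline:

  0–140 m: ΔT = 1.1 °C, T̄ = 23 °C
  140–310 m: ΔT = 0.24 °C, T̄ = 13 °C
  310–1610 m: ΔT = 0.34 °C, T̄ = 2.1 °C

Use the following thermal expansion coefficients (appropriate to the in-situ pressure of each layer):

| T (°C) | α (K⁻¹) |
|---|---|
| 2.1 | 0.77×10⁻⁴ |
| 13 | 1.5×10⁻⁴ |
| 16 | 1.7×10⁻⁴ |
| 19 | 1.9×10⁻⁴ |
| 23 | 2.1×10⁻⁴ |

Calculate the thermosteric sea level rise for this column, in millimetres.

Δh = 72 mm

Layer 1 at 23 °C → α = 2.1×10⁻⁴ K⁻¹
Layer 2 at 13 °C → α = 1.5×10⁻⁴ K⁻¹
Layer 3 at 2.1 °C → α = 0.77×10⁻⁴ K⁻¹
Layer 1: 2.1×10⁻⁴ × 140 × 1.1 = 0.03234 m
140–310 m: 1.5×10⁻⁴ × 170 × 0.24 = 0.00612 m
310–1610 m: 1300 × 0.77×10⁻⁴ × 0.34 = 0.034034 m
Δh = 0.03234 + 0.00612 + 0.034034 = 0.072494 m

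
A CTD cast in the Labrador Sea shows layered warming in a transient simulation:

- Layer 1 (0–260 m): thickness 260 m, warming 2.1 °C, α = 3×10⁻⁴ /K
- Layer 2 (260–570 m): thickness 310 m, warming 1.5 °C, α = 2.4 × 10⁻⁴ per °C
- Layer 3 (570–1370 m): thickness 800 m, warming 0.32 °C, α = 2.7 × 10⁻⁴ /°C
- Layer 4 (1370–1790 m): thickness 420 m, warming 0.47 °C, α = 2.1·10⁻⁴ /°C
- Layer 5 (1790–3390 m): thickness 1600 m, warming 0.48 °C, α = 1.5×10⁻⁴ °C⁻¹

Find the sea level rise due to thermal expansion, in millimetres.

260 × 2.1 × 3×10⁻⁴ = 0.16380 m
1.5 × 310 × 2.4×10⁻⁴ = 0.11160 m
2.7×10⁻⁴ × 0.32 × 800 = 0.06912 m
2.1×10⁻⁴ × 420 × 0.47 = 0.041454 m
1.5×10⁻⁴ × 0.48 × 1600 = 0.11520 m
Δh = 0.16380 + 0.11160 + 0.06912 + 0.041454 + 0.11520 = 0.501174 m ≈ 500 mm

about 500 mm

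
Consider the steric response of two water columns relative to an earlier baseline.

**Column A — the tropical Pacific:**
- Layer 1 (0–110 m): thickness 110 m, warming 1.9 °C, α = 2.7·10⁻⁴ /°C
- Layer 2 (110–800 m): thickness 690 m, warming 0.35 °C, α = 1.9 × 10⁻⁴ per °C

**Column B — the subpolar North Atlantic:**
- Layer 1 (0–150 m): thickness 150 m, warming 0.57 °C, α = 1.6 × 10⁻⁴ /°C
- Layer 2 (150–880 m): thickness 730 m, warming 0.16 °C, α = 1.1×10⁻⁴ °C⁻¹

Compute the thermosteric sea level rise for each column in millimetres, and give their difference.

A: 102 mm; B: 26.5 mm; difference 75.8 mm

A 0–110 m: 2.7×10⁻⁴ × 110 × 1.9 = 0.05643 m
A Layer 2: 690 × 0.35 × 1.9×10⁻⁴ = 0.045885 m
A total: 0.102315 m
B 1.6×10⁻⁴ × 0.57 × 150 = 0.01368 m
B 730 × 0.16 × 1.1×10⁻⁴ = 0.012848 m
B total: 0.026528 m
Difference: 0.102315 − 0.026528 = 0.075787 m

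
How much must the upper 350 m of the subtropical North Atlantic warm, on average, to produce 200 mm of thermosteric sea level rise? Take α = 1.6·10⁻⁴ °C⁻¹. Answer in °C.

ΔT ≈ 3.57 °C

ΔT = Δh/(αH) = 0.2 / (1.6×10⁻⁴ × 350) ≈ 3.571 °C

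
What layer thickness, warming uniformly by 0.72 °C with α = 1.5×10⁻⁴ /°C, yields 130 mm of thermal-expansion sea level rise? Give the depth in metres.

1200 m

H = Δh/(αΔT) = 0.13 / (1.5×10⁻⁴ × 0.72) ≈ 1204 m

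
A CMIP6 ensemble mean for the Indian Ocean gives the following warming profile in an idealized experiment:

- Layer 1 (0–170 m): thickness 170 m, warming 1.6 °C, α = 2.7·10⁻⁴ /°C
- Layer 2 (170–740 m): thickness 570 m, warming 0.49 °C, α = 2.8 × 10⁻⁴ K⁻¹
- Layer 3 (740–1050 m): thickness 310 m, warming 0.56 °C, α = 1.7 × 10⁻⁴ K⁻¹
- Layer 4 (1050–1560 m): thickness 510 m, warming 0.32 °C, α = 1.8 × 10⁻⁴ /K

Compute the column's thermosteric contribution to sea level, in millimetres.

about 211 mm

Layer 1: 170 × 1.6 × 2.7×10⁻⁴ = 0.07344 m
Layer 2: 570 × 0.49 × 2.8×10⁻⁴ = 0.078204 m
Layer 3: 310 × 0.56 × 1.7×10⁻⁴ = 0.029512 m
1050–1560 m: 510 × 0.32 × 1.8×10⁻⁴ = 0.029376 m
Δh = 0.07344 + 0.078204 + 0.029512 + 0.029376 = 0.210532 m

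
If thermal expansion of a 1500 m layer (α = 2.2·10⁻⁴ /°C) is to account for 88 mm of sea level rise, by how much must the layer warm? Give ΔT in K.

0.267 K

ΔT = Δh/(αH) = 0.088 / (2.2×10⁻⁴ × 1500) ≈ 0.2667 K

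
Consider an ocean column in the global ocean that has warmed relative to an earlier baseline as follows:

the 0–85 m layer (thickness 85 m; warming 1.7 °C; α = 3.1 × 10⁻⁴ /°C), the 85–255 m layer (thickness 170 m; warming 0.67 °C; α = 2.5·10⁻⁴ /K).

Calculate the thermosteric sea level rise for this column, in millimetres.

0–85 m: 3.1×10⁻⁴ × 85 × 1.7 = 0.044795 m
Layer 2: 2.5×10⁻⁴ × 0.67 × 170 = 0.028475 m
Δh = 0.044795 + 0.028475 = 0.07327 m ≈ 73.3 mm

73.3 mm of thermosteric rise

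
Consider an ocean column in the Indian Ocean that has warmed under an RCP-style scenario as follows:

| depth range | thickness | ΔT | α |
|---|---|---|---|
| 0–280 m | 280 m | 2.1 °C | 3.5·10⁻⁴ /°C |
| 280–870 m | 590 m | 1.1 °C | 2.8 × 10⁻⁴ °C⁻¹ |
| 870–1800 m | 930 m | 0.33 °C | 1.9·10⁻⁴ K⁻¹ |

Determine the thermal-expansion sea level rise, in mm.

Δh ≈ 446 mm

Layer 1: 2.1 × 3.5×10⁻⁴ × 280 = 0.20580 m
280–870 m: 1.1 × 590 × 2.8×10⁻⁴ = 0.18172 m
870–1800 m: 1.9×10⁻⁴ × 0.33 × 930 = 0.058311 m
Δh = 0.20580 + 0.18172 + 0.058311 = 0.445831 m ≈ 446 mm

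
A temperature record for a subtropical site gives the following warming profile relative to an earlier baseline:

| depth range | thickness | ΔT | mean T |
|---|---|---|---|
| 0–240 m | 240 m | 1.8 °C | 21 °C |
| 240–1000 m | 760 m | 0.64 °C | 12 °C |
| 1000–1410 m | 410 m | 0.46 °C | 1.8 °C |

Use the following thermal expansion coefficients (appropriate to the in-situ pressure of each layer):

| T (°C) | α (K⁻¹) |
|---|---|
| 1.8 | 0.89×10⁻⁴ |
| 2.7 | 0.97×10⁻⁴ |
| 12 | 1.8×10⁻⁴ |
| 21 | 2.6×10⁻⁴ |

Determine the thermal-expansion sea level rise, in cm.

Layer 1 at 21 °C → α = 2.6×10⁻⁴ K⁻¹
Layer 2 at 12 °C → α = 1.8×10⁻⁴ K⁻¹
Layer 3 at 1.8 °C → α = 0.89×10⁻⁴ K⁻¹
1.8 × 240 × 2.6×10⁻⁴ = 0.11232 m
760 × 0.64 × 1.8×10⁻⁴ = 0.087552 m
1000–1410 m: 0.46 × 0.89×10⁻⁴ × 410 = 0.0167854 m
Δh = 0.11232 + 0.087552 + 0.0167854 = 0.2166574 m ≈ 21.7 cm

21.7 cm of thermosteric rise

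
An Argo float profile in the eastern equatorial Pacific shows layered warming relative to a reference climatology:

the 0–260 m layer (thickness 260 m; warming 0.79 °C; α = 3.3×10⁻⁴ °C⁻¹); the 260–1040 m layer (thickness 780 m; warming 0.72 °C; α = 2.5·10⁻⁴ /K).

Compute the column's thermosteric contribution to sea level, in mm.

0–260 m: 260 × 3.3×10⁻⁴ × 0.79 = 0.067782 m
Layer 2: 780 × 2.5×10⁻⁴ × 0.72 = 0.14040 m
Δh = 0.067782 + 0.14040 = 0.208182 m ≈ 208 mm

208 mm of thermosteric rise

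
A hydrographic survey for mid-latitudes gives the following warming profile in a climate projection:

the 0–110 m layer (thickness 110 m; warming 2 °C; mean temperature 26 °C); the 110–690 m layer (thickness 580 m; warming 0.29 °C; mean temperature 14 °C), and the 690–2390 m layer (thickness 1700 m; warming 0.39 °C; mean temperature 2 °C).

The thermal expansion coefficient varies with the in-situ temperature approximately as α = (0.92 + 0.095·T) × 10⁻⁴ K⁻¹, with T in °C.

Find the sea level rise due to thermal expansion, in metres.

0.186 m

Layer 1: α = (0.92 + 0.095×26)×10⁻⁴ = 3.39×10⁻⁴ K⁻¹
Layer 2: α = (0.92 + 0.095×14)×10⁻⁴ = 2.25×10⁻⁴ K⁻¹
Layer 3: α = (0.92 + 0.095×2)×10⁻⁴ = 1.11×10⁻⁴ K⁻¹
Layer 1: 110 × 2 × 3.39×10⁻⁴ = 0.07458 m
Layer 2: 0.29 × 580 × 2.25×10⁻⁴ = 0.037845 m
690–2390 m: 1.11×10⁻⁴ × 0.39 × 1700 = 0.073593 m
Δh = 0.07458 + 0.037845 + 0.073593 = 0.186018 m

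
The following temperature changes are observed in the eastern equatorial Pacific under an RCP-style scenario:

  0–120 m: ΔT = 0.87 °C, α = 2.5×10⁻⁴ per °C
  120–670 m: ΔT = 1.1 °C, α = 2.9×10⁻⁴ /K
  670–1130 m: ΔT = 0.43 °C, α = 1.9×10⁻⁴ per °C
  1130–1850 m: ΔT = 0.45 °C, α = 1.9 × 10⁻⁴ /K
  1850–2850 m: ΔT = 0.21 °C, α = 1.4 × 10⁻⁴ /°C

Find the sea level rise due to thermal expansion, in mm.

Δh = 330 mm

Layer 1: 120 × 2.5×10⁻⁴ × 0.87 = 0.02610 m
120–670 m: 1.1 × 2.9×10⁻⁴ × 550 = 0.17545 m
0.43 × 460 × 1.9×10⁻⁴ = 0.037582 m
Layer 4: 0.45 × 720 × 1.9×10⁻⁴ = 0.06156 m
Layer 5: 1000 × 1.4×10⁻⁴ × 0.21 = 0.02940 m
Δh = 0.02610 + 0.17545 + 0.037582 + 0.06156 + 0.02940 = 0.330092 m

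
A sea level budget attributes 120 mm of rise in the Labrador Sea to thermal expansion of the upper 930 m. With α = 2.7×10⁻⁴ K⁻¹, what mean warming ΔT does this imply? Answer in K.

about 0.478 K

ΔT = Δh/(αH) = 0.12 / (2.7×10⁻⁴ × 930) ≈ 0.4779 K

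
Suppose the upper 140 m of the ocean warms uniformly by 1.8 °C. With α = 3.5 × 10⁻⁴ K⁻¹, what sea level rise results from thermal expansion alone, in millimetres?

Δh = αΔT·H = 3.5×10⁻⁴ × 1.8 × 140 = 0.08820 m

88 mm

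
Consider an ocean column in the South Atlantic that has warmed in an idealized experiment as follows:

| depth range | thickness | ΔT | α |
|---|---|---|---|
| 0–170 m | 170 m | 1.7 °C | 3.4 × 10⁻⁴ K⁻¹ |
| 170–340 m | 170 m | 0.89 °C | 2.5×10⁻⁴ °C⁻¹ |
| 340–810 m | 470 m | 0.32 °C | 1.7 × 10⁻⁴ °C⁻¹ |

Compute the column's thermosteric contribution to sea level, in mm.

Layer 1: 3.4×10⁻⁴ × 170 × 1.7 = 0.09826 m
170 × 0.89 × 2.5×10⁻⁴ = 0.037825 m
Layer 3: 0.32 × 470 × 1.7×10⁻⁴ = 0.025568 m
Δh = 0.09826 + 0.037825 + 0.025568 = 0.161653 m ≈ 162 mm

Δh ≈ 162 mm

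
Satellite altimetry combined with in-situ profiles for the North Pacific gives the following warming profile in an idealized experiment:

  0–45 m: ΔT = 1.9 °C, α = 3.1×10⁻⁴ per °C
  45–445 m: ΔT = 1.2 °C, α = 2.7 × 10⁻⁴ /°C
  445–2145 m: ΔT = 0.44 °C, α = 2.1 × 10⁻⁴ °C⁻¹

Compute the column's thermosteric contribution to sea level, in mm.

3.1×10⁻⁴ × 45 × 1.9 = 0.026505 m
Layer 2: 400 × 2.7×10⁻⁴ × 1.2 = 0.12960 m
Layer 3: 2.1×10⁻⁴ × 1700 × 0.44 = 0.15708 m
Δh = 0.026505 + 0.12960 + 0.15708 = 0.313185 m ≈ 313 mm

313 mm of thermosteric rise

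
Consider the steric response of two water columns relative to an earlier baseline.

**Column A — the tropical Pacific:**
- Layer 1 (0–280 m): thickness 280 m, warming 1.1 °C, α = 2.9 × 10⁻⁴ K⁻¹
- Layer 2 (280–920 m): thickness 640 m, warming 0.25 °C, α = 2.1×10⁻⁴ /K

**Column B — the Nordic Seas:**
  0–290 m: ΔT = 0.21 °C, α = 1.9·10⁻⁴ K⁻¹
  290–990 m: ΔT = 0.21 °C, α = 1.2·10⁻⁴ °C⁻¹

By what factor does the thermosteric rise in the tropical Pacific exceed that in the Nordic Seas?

A 1.1 × 280 × 2.9×10⁻⁴ = 0.08932 m
A Layer 2: 640 × 2.1×10⁻⁴ × 0.25 = 0.03360 m
A total: 0.12292 m
B Layer 1: 0.21 × 1.9×10⁻⁴ × 290 = 0.011571 m
B 1.2×10⁻⁴ × 700 × 0.21 = 0.01764 m
B total: 0.029211 m
Ratio: 0.12292 / 0.029211 ≈ 4.208

4.21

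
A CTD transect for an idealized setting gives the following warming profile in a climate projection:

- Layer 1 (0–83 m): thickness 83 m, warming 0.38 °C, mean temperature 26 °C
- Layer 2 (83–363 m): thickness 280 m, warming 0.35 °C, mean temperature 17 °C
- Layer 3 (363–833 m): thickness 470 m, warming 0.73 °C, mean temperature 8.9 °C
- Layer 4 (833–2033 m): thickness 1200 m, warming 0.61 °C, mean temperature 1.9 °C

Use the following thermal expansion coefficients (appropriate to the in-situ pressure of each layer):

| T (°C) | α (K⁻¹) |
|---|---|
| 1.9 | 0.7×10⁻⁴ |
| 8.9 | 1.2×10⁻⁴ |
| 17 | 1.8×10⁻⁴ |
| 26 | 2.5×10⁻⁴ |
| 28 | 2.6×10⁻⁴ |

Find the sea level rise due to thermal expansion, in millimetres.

120 mm

Layer 1 at 26 °C → α = 2.5×10⁻⁴ K⁻¹
Layer 2 at 17 °C → α = 1.8×10⁻⁴ K⁻¹
Layer 3 at 8.9 °C → α = 1.2×10⁻⁴ K⁻¹
Layer 4 at 1.9 °C → α = 0.7×10⁻⁴ K⁻¹
Layer 1: 83 × 2.5×10⁻⁴ × 0.38 = 0.007885 m
280 × 0.35 × 1.8×10⁻⁴ = 0.01764 m
363–833 m: 1.2×10⁻⁴ × 470 × 0.73 = 0.041172 m
833–2033 m: 1200 × 0.61 × 0.7×10⁻⁴ = 0.05124 m
Δh = 0.007885 + 0.01764 + 0.041172 + 0.05124 = 0.117937 m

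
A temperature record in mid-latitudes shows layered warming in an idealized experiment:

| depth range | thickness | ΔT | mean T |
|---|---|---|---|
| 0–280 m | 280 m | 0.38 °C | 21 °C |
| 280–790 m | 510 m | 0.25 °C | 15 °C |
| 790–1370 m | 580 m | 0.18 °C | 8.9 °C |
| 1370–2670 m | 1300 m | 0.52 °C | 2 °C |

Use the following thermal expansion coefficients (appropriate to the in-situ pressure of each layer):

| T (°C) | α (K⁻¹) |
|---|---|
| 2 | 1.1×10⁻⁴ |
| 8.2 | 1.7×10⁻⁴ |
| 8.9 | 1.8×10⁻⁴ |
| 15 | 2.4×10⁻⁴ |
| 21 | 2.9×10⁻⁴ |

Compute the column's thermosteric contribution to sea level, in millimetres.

Layer 1 at 21 °C → α = 2.9×10⁻⁴ K⁻¹
Layer 2 at 15 °C → α = 2.4×10⁻⁴ K⁻¹
Layer 3 at 8.9 °C → α = 1.8×10⁻⁴ K⁻¹
Layer 4 at 2 °C → α = 1.1×10⁻⁴ K⁻¹
0–280 m: 0.38 × 2.9×10⁻⁴ × 280 = 0.030856 m
Layer 2: 510 × 2.4×10⁻⁴ × 0.25 = 0.03060 m
580 × 0.18 × 1.8×10⁻⁴ = 0.018792 m
1370–2670 m: 1300 × 0.52 × 1.1×10⁻⁴ = 0.07436 m
Δh = 0.030856 + 0.03060 + 0.018792 + 0.07436 = 0.154608 m

155 mm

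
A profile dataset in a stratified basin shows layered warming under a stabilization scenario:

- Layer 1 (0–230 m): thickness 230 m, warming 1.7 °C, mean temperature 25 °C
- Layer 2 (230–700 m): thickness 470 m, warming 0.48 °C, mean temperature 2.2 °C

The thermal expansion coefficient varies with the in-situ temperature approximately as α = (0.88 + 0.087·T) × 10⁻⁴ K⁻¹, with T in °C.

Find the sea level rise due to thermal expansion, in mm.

Δh = 144 mm

Layer 1: α = (0.88 + 0.087×25)×10⁻⁴ = 3.055×10⁻⁴ K⁻¹
Layer 2: α = (0.88 + 0.087×2.2)×10⁻⁴ = 1.0714×10⁻⁴ K⁻¹
0–230 m: 1.7 × 3.055×10⁻⁴ × 230 = 0.1194505 m
470 × 1.0714×10⁻⁴ × 0.48 = 0.024170784 m
Δh = 0.1194505 + 0.024170784 = 0.143621284 m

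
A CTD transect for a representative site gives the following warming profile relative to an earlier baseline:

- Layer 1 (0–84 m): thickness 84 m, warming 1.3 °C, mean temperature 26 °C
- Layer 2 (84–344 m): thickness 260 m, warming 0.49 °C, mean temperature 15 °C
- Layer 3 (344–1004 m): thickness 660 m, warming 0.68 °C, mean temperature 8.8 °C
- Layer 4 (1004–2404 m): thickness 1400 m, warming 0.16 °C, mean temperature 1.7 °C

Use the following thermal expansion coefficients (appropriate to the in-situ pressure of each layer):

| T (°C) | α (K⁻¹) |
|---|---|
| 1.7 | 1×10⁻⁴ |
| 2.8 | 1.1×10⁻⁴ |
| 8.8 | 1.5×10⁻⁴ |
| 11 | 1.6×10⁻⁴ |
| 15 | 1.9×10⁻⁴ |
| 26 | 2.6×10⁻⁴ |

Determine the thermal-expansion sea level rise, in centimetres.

Δh ≈ 14.2 cm

Layer 1 at 26 °C → α = 2.6×10⁻⁴ K⁻¹
Layer 2 at 15 °C → α = 1.9×10⁻⁴ K⁻¹
Layer 3 at 8.8 °C → α = 1.5×10⁻⁴ K⁻¹
Layer 4 at 1.7 °C → α = 1×10⁻⁴ K⁻¹
Layer 1: 1.3 × 2.6×10⁻⁴ × 84 = 0.028392 m
260 × 1.9×10⁻⁴ × 0.49 = 0.024206 m
344–1004 m: 0.68 × 660 × 1.5×10⁻⁴ = 0.06732 m
0.16 × 1×10⁻⁴ × 1400 = 0.02240 m
Δh = 0.028392 + 0.024206 + 0.06732 + 0.02240 = 0.142318 m ≈ 14.2 cm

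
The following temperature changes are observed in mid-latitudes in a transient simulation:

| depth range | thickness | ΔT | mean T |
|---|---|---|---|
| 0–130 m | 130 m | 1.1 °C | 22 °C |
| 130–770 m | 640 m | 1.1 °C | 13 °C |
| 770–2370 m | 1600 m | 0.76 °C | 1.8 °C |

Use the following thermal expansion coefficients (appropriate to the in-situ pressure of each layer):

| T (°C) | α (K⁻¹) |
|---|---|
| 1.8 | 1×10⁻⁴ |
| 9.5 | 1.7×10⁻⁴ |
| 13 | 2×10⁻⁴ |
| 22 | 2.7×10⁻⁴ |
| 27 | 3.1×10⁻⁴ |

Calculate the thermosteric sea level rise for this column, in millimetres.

Layer 1 at 22 °C → α = 2.7×10⁻⁴ K⁻¹
Layer 2 at 13 °C → α = 2×10⁻⁴ K⁻¹
Layer 3 at 1.8 °C → α = 1×10⁻⁴ K⁻¹
Layer 1: 2.7×10⁻⁴ × 1.1 × 130 = 0.03861 m
1.1 × 2×10⁻⁴ × 640 = 0.14080 m
1×10⁻⁴ × 0.76 × 1600 = 0.12160 m
Δh = 0.03861 + 0.14080 + 0.12160 = 0.30101 m

301 mm of thermosteric rise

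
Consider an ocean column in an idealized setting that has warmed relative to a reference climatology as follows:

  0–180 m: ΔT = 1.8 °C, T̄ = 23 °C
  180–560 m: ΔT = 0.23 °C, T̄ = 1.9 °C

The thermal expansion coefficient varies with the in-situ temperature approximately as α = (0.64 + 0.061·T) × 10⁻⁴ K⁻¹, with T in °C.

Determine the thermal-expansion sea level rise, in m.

0.0728 m of thermosteric rise

Layer 1: α = (0.64 + 0.061×23)×10⁻⁴ = 2.043×10⁻⁴ K⁻¹
Layer 2: α = (0.64 + 0.061×1.9)×10⁻⁴ = 0.7559×10⁻⁴ K⁻¹
Layer 1: 1.8 × 2.043×10⁻⁴ × 180 = 0.0661932 m
180–560 m: 380 × 0.23 × 0.7559×10⁻⁴ = 0.006606566 m
Δh = 0.0661932 + 0.006606566 = 0.072799766 m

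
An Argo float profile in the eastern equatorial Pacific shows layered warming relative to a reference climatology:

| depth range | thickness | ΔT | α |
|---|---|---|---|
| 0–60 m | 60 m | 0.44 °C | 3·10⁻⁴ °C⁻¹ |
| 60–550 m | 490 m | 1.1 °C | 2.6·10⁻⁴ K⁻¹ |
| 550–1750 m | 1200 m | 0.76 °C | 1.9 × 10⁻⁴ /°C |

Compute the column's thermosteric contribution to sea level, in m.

Δh = 0.321 m

3×10⁻⁴ × 0.44 × 60 = 0.00792 m
Layer 2: 2.6×10⁻⁴ × 490 × 1.1 = 0.14014 m
Layer 3: 1.9×10⁻⁴ × 1200 × 0.76 = 0.17328 m
Δh = 0.00792 + 0.14014 + 0.17328 = 0.32134 m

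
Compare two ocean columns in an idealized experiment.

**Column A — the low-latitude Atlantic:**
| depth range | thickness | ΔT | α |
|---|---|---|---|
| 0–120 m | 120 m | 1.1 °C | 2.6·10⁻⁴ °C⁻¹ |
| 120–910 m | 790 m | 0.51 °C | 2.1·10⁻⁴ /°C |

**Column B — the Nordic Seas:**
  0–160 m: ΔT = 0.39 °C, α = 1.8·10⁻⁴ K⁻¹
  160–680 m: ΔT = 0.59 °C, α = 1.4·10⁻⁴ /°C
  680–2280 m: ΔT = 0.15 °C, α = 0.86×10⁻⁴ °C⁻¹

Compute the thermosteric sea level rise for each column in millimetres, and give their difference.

Δh_A ≈ 120 mm, Δh_B ≈ 75 mm; difference ≈ 44 mm

A 120 × 1.1 × 2.6×10⁻⁴ = 0.03432 m
A 0.51 × 2.1×10⁻⁴ × 790 = 0.084609 m
A total: 0.118929 m
B Layer 1: 1.8×10⁻⁴ × 160 × 0.39 = 0.011232 m
B Layer 2: 0.59 × 1.4×10⁻⁴ × 520 = 0.042952 m
B 680–2280 m: 0.86×10⁻⁴ × 1600 × 0.15 = 0.02064 m
B total: 0.074824 m
Difference: 0.118929 − 0.074824 = 0.044105 m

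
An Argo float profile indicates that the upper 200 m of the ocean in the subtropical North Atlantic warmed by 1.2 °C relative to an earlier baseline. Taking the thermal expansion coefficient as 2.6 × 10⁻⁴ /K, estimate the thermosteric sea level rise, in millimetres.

Δh = αΔT·H = 2.6×10⁻⁴ × 1.2 × 200 = 0.06240 m

62.4 mm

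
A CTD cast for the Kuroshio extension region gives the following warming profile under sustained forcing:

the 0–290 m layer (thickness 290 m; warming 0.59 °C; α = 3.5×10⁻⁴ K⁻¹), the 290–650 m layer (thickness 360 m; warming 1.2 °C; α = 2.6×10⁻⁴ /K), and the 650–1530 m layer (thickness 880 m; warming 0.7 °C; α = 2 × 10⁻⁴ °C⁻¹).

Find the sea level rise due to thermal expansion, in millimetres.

Layer 1: 3.5×10⁻⁴ × 0.59 × 290 = 0.059885 m
1.2 × 360 × 2.6×10⁻⁴ = 0.11232 m
880 × 2×10⁻⁴ × 0.7 = 0.12320 m
Δh = 0.059885 + 0.11232 + 0.12320 = 0.295405 m

295 mm of thermosteric rise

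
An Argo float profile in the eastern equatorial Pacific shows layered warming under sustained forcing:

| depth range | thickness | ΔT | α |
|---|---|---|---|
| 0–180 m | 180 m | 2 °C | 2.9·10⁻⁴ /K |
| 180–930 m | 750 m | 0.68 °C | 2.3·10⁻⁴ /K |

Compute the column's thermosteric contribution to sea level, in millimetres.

0–180 m: 2.9×10⁻⁴ × 180 × 2 = 0.10440 m
0.68 × 750 × 2.3×10⁻⁴ = 0.11730 m
Δh = 0.10440 + 0.11730 = 0.22170 m ≈ 222 mm

222 mm of thermosteric rise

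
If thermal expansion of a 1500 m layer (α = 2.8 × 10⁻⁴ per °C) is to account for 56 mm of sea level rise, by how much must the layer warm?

ΔT ≈ 0.133 K

ΔT = Δh/(αH) = 0.056 / (2.8×10⁻⁴ × 1500) ≈ 0.1333 K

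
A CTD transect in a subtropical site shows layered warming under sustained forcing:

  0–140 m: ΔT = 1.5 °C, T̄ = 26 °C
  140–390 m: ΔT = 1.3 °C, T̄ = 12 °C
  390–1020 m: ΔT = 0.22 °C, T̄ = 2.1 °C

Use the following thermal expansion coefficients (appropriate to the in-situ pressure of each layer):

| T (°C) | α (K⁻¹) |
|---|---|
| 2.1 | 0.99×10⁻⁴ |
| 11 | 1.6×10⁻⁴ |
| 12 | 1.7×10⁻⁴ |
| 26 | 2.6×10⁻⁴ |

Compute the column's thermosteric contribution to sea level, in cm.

Δh ≈ 12.4 cm

Layer 1 at 26 °C → α = 2.6×10⁻⁴ K⁻¹
Layer 2 at 12 °C → α = 1.7×10⁻⁴ K⁻¹
Layer 3 at 2.1 °C → α = 0.99×10⁻⁴ K⁻¹
Layer 1: 2.6×10⁻⁴ × 140 × 1.5 = 0.05460 m
1.3 × 1.7×10⁻⁴ × 250 = 0.05525 m
630 × 0.99×10⁻⁴ × 0.22 = 0.0137214 m
Δh = 0.05460 + 0.05525 + 0.0137214 = 0.1235714 m ≈ 12.4 cm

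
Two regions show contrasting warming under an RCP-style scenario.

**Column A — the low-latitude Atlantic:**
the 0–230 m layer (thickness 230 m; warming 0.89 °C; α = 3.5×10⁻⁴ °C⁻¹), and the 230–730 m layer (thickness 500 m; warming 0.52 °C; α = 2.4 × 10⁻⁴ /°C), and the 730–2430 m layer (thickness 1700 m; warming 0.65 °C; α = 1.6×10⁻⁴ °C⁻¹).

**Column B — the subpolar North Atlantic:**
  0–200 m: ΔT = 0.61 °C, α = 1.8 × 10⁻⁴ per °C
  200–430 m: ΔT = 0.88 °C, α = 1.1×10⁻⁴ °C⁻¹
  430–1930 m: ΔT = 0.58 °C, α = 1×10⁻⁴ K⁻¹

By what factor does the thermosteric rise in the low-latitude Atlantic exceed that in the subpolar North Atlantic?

A 0.89 × 3.5×10⁻⁴ × 230 = 0.071645 m
A 230–730 m: 0.52 × 500 × 2.4×10⁻⁴ = 0.06240 m
A 0.65 × 1.6×10⁻⁴ × 1700 = 0.17680 m
A total: 0.310845 m
B 200 × 1.8×10⁻⁴ × 0.61 = 0.02196 m
B 200–430 m: 0.88 × 1.1×10⁻⁴ × 230 = 0.022264 m
B 430–1930 m: 1500 × 0.58 × 1×10⁻⁴ = 0.08700 m
B total: 0.131224 m
Ratio: 0.310845 / 0.131224 ≈ 2.369

2.37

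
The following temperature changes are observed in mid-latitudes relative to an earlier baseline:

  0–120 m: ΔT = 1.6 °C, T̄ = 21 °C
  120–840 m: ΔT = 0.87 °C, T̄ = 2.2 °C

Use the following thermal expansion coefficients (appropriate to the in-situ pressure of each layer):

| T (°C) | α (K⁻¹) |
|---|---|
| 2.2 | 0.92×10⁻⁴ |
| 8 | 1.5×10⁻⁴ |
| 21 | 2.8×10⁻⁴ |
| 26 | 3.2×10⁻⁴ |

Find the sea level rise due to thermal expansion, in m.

Layer 1 at 21 °C → α = 2.8×10⁻⁴ K⁻¹
Layer 2 at 2.2 °C → α = 0.92×10⁻⁴ K⁻¹
120 × 2.8×10⁻⁴ × 1.6 = 0.05376 m
0.87 × 0.92×10⁻⁴ × 720 = 0.0576288 m
Δh = 0.05376 + 0.0576288 = 0.1113888 m

Δh ≈ 0.111 m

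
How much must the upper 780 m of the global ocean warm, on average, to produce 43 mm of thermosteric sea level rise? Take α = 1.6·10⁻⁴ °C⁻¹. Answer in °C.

ΔT ≈ 0.345 °C

ΔT = Δh/(αH) = 0.043 / (1.6×10⁻⁴ × 780) ≈ 0.3446 °C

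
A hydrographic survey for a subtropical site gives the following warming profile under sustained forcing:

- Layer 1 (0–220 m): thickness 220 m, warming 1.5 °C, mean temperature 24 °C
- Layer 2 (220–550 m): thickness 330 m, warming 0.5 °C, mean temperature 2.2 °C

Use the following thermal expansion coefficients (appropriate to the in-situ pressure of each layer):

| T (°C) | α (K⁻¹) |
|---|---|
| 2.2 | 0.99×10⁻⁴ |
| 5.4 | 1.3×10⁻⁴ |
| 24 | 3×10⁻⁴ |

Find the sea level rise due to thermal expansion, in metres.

Layer 1 at 24 °C → α = 3×10⁻⁴ K⁻¹
Layer 2 at 2.2 °C → α = 0.99×10⁻⁴ K⁻¹
3×10⁻⁴ × 1.5 × 220 = 0.09900 m
Layer 2: 330 × 0.99×10⁻⁴ × 0.5 = 0.016335 m
Δh = 0.09900 + 0.016335 = 0.115335 m ≈ 0.115 m

about 0.115 m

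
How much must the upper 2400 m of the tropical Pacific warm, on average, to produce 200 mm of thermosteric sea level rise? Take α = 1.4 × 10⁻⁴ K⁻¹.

ΔT = Δh/(αH) = 0.2 / (1.4×10⁻⁴ × 2400) ≈ 0.5952 °C

ΔT ≈ 0.595 °C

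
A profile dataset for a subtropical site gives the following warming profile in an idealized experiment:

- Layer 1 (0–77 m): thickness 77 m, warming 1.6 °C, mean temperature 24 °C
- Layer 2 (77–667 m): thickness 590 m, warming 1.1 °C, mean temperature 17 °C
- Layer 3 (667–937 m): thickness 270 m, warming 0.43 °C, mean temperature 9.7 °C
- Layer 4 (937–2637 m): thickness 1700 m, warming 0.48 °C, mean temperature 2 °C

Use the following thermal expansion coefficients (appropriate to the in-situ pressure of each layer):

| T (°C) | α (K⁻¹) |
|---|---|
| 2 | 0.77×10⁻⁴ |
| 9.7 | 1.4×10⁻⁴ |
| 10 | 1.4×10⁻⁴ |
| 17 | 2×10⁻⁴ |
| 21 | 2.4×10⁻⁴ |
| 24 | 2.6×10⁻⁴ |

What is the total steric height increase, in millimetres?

Layer 1 at 24 °C → α = 2.6×10⁻⁴ K⁻¹
Layer 2 at 17 °C → α = 2×10⁻⁴ K⁻¹
Layer 3 at 9.7 °C → α = 1.4×10⁻⁴ K⁻¹
Layer 4 at 2 °C → α = 0.77×10⁻⁴ K⁻¹
Layer 1: 2.6×10⁻⁴ × 77 × 1.6 = 0.032032 m
77–667 m: 2×10⁻⁴ × 590 × 1.1 = 0.12980 m
0.43 × 1.4×10⁻⁴ × 270 = 0.016254 m
Layer 4: 0.48 × 1700 × 0.77×10⁻⁴ = 0.062832 m
Δh = 0.032032 + 0.12980 + 0.016254 + 0.062832 = 0.240918 m ≈ 241 mm

241 mm of thermosteric rise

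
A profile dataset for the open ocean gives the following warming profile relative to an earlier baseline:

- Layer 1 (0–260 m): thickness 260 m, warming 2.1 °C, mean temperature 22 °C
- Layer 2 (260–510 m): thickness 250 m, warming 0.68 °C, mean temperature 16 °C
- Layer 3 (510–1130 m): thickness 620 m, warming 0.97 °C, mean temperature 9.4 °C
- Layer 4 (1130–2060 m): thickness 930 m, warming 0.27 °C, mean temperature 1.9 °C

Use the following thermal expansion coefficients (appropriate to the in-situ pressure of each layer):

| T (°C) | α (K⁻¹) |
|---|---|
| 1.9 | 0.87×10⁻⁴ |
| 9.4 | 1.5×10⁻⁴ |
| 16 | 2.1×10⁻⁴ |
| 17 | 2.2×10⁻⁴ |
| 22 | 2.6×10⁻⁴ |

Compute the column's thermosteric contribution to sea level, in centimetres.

Layer 1 at 22 °C → α = 2.6×10⁻⁴ K⁻¹
Layer 2 at 16 °C → α = 2.1×10⁻⁴ K⁻¹
Layer 3 at 9.4 °C → α = 1.5×10⁻⁴ K⁻¹
Layer 4 at 1.9 °C → α = 0.87×10⁻⁴ K⁻¹
0–260 m: 2.1 × 2.6×10⁻⁴ × 260 = 0.14196 m
260–510 m: 2.1×10⁻⁴ × 250 × 0.68 = 0.03570 m
0.97 × 1.5×10⁻⁴ × 620 = 0.09021 m
1130–2060 m: 0.87×10⁻⁴ × 0.27 × 930 = 0.0218457 m
Δh = 0.14196 + 0.03570 + 0.09021 + 0.0218457 = 0.2897157 m

29 cm of thermosteric rise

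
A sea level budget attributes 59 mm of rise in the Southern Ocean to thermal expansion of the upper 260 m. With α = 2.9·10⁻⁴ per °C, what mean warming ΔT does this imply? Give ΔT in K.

ΔT = Δh/(αH) = 0.059 / (2.9×10⁻⁴ × 260) ≈ 0.7825 K

about 0.78 K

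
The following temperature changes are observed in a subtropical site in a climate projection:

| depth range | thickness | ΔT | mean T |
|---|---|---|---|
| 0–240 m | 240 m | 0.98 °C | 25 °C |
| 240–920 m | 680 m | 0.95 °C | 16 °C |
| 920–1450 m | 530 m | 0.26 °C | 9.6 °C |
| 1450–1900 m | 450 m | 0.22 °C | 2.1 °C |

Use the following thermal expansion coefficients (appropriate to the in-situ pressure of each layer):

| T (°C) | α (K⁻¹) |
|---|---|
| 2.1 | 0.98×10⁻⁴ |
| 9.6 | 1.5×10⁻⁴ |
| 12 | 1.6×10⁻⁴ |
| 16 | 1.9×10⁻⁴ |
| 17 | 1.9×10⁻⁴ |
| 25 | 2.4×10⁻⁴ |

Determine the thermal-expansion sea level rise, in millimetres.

Layer 1 at 25 °C → α = 2.4×10⁻⁴ K⁻¹
Layer 2 at 16 °C → α = 1.9×10⁻⁴ K⁻¹
Layer 3 at 9.6 °C → α = 1.5×10⁻⁴ K⁻¹
Layer 4 at 2.1 °C → α = 0.98×10⁻⁴ K⁻¹
2.4×10⁻⁴ × 0.98 × 240 = 0.056448 m
1.9×10⁻⁴ × 680 × 0.95 = 0.12274 m
Layer 3: 1.5×10⁻⁴ × 530 × 0.26 = 0.02067 m
1450–1900 m: 450 × 0.22 × 0.98×10⁻⁴ = 0.009702 m
Δh = 0.056448 + 0.12274 + 0.02067 + 0.009702 = 0.20956 m ≈ 210 mm

210 mm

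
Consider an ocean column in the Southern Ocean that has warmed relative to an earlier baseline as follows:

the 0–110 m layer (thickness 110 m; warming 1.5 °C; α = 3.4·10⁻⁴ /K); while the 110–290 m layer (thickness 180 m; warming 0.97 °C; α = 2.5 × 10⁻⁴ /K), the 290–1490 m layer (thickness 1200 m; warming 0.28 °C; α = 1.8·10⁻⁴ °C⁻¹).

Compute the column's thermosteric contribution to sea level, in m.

3.4×10⁻⁴ × 110 × 1.5 = 0.05610 m
180 × 2.5×10⁻⁴ × 0.97 = 0.04365 m
Layer 3: 1200 × 0.28 × 1.8×10⁻⁴ = 0.06048 m
Δh = 0.05610 + 0.04365 + 0.06048 = 0.16023 m

0.160 m of thermosteric rise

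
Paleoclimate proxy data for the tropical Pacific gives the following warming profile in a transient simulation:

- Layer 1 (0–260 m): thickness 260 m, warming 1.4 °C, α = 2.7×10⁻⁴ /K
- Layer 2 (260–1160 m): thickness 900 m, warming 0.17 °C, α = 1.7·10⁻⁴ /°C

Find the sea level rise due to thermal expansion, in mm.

124 mm of thermosteric rise

Layer 1: 1.4 × 260 × 2.7×10⁻⁴ = 0.09828 m
1.7×10⁻⁴ × 0.17 × 900 = 0.02601 m
Δh = 0.09828 + 0.02601 = 0.12429 m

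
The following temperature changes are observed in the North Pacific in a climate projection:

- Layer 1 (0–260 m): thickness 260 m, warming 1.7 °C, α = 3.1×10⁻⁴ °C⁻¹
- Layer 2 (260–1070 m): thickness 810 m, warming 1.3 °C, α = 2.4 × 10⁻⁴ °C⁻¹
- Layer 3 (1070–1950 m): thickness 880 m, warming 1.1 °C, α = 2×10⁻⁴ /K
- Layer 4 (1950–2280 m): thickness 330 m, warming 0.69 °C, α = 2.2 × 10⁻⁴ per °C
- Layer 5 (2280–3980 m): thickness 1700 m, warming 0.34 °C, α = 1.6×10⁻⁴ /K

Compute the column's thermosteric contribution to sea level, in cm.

0–260 m: 260 × 3.1×10⁻⁴ × 1.7 = 0.13702 m
2.4×10⁻⁴ × 1.3 × 810 = 0.25272 m
1070–1950 m: 1.1 × 2×10⁻⁴ × 880 = 0.19360 m
Layer 4: 2.2×10⁻⁴ × 330 × 0.69 = 0.050094 m
1.6×10⁻⁴ × 0.34 × 1700 = 0.09248 m
Δh = 0.13702 + 0.25272 + 0.19360 + 0.050094 + 0.09248 = 0.725914 m

Δh ≈ 72.6 cm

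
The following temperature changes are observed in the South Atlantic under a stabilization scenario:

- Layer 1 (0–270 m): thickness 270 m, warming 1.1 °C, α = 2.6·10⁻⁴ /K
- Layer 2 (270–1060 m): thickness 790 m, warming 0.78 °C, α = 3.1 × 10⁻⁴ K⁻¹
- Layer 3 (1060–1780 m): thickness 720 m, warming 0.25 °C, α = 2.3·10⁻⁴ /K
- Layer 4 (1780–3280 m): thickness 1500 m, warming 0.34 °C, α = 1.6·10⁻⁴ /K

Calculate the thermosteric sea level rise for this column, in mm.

about 391 mm

Layer 1: 2.6×10⁻⁴ × 1.1 × 270 = 0.07722 m
270–1060 m: 0.78 × 790 × 3.1×10⁻⁴ = 0.191022 m
1060–1780 m: 0.25 × 720 × 2.3×10⁻⁴ = 0.04140 m
Layer 4: 0.34 × 1500 × 1.6×10⁻⁴ = 0.08160 m
Δh = 0.07722 + 0.191022 + 0.04140 + 0.08160 = 0.391242 m ≈ 391 mm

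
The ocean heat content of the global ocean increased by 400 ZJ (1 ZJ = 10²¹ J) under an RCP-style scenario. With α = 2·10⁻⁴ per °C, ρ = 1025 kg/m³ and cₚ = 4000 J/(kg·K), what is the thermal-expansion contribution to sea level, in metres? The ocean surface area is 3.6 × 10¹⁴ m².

about 0.054 m

Per unit area: Q = 400×10²¹ / (3.6×10¹⁴) ≈ 1.111×10⁹ J/m²
Δh = αQ/(ρcₚ) = 2×10⁻⁴ × 1.111×10⁹ / (1025 × 4000) ≈ 0.054195 m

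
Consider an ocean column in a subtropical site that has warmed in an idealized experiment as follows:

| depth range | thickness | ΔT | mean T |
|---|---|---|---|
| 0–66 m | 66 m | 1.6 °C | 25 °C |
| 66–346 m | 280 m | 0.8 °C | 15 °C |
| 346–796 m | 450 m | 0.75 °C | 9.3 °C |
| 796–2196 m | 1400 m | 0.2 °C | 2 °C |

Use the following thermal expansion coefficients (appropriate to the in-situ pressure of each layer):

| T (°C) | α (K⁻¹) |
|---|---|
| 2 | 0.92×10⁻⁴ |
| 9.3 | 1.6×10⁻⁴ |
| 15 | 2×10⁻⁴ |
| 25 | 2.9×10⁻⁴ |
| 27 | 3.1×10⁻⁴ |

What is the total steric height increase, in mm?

155 mm

Layer 1 at 25 °C → α = 2.9×10⁻⁴ K⁻¹
Layer 2 at 15 °C → α = 2×10⁻⁴ K⁻¹
Layer 3 at 9.3 °C → α = 1.6×10⁻⁴ K⁻¹
Layer 4 at 2 °C → α = 0.92×10⁻⁴ K⁻¹
0–66 m: 66 × 2.9×10⁻⁴ × 1.6 = 0.030624 m
Layer 2: 280 × 0.8 × 2×10⁻⁴ = 0.04480 m
Layer 3: 0.75 × 450 × 1.6×10⁻⁴ = 0.05400 m
Layer 4: 0.2 × 1400 × 0.92×10⁻⁴ = 0.02576 m
Δh = 0.030624 + 0.04480 + 0.05400 + 0.02576 = 0.155184 m ≈ 155 mm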